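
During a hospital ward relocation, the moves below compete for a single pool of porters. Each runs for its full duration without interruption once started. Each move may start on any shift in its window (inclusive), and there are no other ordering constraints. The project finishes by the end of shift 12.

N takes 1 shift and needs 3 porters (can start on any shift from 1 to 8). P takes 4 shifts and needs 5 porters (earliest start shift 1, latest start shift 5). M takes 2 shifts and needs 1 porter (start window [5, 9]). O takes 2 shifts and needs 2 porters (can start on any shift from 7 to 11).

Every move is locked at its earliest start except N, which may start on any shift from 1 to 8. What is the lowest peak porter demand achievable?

N@1: s1:8  s2:5  s3:5  s4:5  s5:1  s6:1  s7:2  s8:2  s9:0  s10:0  s11:0  s12:0 → peak 8
N@2: s1:5  s2:8  s3:5  s4:5  s5:1  s6:1  s7:2  s8:2  s9:0  s10:0  s11:0  s12:0 → peak 8
N@3: s1:5  s2:5  s3:8  s4:5  s5:1  s6:1  s7:2  s8:2  s9:0  s10:0  s11:0  s12:0 → peak 8
N@4: s1:5  s2:5  s3:5  s4:8  s5:1  s6:1  s7:2  s8:2  s9:0  s10:0  s11:0  s12:0 → peak 8
N@5: s1:5  s2:5  s3:5  s4:5  s5:4  s6:1  s7:2  s8:2  s9:0  s10:0  s11:0  s12:0 → peak 5
N@6: s1:5  s2:5  s3:5  s4:5  s5:1  s6:4  s7:2  s8:2  s9:0  s10:0  s11:0  s12:0 → peak 5
N@7: s1:5  s2:5  s3:5  s4:5  s5:1  s6:1  s7:5  s8:2  s9:0  s10:0  s11:0  s12:0 → peak 5
N@8: s1:5  s2:5  s3:5  s4:5  s5:1  s6:1  s7:2  s8:5  s9:0  s10:0  s11:0  s12:0 → peak 5
Best is N@5, peak 5.

5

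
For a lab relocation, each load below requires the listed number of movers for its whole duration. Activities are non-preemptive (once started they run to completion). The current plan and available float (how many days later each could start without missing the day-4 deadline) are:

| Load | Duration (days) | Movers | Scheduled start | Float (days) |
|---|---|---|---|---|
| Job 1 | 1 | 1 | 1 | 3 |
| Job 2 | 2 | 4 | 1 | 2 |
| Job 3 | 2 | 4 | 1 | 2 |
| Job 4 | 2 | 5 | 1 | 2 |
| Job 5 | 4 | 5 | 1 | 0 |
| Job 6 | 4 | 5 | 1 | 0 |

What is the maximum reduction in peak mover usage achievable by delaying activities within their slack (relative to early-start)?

6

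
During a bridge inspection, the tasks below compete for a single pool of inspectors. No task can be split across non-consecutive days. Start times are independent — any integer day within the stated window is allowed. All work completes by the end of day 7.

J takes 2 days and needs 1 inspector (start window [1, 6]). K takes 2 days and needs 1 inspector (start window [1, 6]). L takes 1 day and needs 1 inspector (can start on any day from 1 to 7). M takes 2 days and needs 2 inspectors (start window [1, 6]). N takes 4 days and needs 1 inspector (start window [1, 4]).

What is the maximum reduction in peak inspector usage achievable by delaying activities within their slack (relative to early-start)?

4

Early-start peak: d1:6  d2:5  d3:1  d4:1  d5:0  d6:0  d7:0 ⇒ 6.
Leveled (J@1, K@3, L@1, M@6, N@2): d1:2  d2:2  d3:2  d4:2  d5:1  d6:2  d7:2 ⇒ 2.
Reduction 6 − 2 = 4.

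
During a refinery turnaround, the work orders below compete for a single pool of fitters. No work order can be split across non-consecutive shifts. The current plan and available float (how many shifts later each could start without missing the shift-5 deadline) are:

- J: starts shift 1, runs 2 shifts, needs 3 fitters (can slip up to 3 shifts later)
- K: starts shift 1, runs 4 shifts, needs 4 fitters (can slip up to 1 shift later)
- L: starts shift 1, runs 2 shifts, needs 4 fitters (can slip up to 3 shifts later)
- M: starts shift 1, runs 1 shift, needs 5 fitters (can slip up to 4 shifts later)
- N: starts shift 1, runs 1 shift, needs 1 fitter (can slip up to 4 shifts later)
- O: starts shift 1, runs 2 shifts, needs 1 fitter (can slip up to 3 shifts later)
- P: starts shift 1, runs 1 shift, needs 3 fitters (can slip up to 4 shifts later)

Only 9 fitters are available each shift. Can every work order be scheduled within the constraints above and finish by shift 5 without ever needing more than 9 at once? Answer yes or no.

Schedule J@1, K@1, L@3, M@5, N@1, O@1, P@5: s1:9  s2:8  s3:8  s4:8  s5:8 — peak 9 ≤ 9.

yes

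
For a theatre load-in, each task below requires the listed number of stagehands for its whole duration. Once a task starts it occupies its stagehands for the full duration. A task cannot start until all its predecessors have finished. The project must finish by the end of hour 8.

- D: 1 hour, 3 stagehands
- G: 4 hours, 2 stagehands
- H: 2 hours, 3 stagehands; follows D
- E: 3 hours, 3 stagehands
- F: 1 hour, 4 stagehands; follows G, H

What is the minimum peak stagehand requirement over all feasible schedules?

5

Early-start (D@1, G@1, H@2, E@1, F@5) gives peak 8: h1:8  h2:8  h3:8  h4:2  h5:4  h6:0  h7:0  h8:0.
Shift E→4, F→7.
Schedule D@1, G@1, H@2, E@4, F@7: h1:5  h2:5  h3:5  h4:5  h5:3  h6:3  h7:4  h8:0 — peak 5.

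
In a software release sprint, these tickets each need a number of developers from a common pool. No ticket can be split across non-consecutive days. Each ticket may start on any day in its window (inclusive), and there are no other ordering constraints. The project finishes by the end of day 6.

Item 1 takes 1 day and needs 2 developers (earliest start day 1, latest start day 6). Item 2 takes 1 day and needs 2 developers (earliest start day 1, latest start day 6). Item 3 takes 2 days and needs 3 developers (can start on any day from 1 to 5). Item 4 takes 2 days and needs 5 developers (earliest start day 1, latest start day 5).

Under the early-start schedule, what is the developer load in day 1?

12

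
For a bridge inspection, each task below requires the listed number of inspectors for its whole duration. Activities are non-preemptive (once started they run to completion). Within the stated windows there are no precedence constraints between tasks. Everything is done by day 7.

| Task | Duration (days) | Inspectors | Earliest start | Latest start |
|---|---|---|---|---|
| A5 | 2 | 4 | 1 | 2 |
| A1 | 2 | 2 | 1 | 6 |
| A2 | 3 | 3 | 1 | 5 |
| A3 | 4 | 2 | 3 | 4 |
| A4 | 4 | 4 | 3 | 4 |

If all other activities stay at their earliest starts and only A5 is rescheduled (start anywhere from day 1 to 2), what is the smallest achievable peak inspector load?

9

A5@1: d1:9  d2:9  d3:9  d4:6  d5:6  d6:6  d7:0 → peak 9
A5@2: d1:5  d2:9  d3:13  d4:6  d5:6  d6:6  d7:0 → peak 13
Best is A5@1, peak 9.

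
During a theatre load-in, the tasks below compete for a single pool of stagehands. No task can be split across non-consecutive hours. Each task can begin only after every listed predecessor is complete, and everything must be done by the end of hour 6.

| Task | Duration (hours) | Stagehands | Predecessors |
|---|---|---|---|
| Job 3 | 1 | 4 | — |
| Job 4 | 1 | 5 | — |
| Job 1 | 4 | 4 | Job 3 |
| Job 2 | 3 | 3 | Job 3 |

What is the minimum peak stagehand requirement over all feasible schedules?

7

Early-start (Job 3@1, Job 4@1, Job 1@2, Job 2@2) gives peak 9: h1:9  h2:7  h3:7  h4:7  h5:4  h6:0.
Shift Job 4→2, Job 1→3, Job 2→3.
Schedule Job 3@1, Job 4@2, Job 1@3, Job 2@3: h1:4  h2:5  h3:7  h4:7  h5:7  h6:4 — peak 7.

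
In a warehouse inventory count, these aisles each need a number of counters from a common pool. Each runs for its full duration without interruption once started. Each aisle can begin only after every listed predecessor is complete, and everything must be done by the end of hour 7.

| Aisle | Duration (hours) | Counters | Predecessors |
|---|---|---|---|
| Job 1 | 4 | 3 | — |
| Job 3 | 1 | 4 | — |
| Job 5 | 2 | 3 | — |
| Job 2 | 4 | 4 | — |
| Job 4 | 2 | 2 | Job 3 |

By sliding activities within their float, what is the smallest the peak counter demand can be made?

Early-start (Job 1@1, Job 3@1, Job 5@1, Job 2@1, Job 4@2) gives peak 14: h1:14  h2:12  h3:9  h4:7  h5:0  h6:0  h7:0.
Shift Job 5→2, Job 2→4, Job 4→5.
Schedule Job 1@1, Job 3@1, Job 5@2, Job 2@4, Job 4@5: h1:7  h2:6  h3:6  h4:7  h5:6  h6:6  h7:4 — peak 7.

7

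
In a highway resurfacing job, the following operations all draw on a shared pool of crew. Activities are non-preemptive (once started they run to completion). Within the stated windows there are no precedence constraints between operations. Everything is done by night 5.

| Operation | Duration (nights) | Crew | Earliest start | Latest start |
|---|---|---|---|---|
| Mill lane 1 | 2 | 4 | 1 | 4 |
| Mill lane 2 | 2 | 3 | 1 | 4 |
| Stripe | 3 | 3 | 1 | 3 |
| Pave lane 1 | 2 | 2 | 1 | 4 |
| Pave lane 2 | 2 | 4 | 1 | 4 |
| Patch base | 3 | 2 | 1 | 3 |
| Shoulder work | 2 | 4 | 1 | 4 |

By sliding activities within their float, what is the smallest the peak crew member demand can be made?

11

Early-start (Mill lane 1@1, Mill lane 2@1, Stripe@1, Pave lane 1@1, Pave lane 2@1, Patch base@1, Shoulder work@1) gives peak 22: n1:22  n2:22  n3:5  n4:0  n5:0.
Shift Stripe→3, Pave lane 2→3, Shoulder work→4.
Schedule Mill lane 1@1, Mill lane 2@1, Stripe@3, Pave lane 1@1, Pave lane 2@3, Patch base@1, Shoulder work@4: n1:11  n2:11  n3:9  n4:11  n5:7 — peak 11.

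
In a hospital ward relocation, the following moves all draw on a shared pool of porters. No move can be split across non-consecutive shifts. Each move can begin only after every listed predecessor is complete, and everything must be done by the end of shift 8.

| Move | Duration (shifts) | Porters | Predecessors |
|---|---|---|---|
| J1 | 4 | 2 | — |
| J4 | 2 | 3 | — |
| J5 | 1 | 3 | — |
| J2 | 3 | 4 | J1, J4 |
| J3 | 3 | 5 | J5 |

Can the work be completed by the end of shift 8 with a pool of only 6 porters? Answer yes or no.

no

The minimum achievable peak is 7; 6 < 7, so no feasible schedule stays within the cap.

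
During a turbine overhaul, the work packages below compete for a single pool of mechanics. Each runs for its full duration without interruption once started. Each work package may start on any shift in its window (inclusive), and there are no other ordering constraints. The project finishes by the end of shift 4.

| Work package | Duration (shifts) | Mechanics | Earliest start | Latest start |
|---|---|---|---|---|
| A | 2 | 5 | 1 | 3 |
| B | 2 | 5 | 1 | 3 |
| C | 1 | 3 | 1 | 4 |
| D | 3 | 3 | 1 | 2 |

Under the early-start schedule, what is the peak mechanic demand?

16

Early-start schedule: A@1, B@1, C@1, D@1.
Load per shift: shift 1: 16, shift 2: 13, shift 3: 3, shift 4: 0.
Peak is 16.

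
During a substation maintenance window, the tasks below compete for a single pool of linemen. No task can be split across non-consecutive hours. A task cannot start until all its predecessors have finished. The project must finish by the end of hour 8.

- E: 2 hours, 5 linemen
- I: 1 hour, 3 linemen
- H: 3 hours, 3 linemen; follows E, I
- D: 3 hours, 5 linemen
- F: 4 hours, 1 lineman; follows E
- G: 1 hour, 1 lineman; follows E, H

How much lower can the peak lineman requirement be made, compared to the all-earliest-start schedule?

5

Early-start peak: h1:13  h2:10  h3:9  h4:4  h5:4  h6:2  h7:0  h8:0 ⇒ 13.
Leveled (E@1, I@1, H@3, D@6, F@3, G@6): h1:8  h2:5  h3:4  h4:4  h5:4  h6:7  h7:5  h8:5 ⇒ 8.
Reduction 13 − 8 = 5.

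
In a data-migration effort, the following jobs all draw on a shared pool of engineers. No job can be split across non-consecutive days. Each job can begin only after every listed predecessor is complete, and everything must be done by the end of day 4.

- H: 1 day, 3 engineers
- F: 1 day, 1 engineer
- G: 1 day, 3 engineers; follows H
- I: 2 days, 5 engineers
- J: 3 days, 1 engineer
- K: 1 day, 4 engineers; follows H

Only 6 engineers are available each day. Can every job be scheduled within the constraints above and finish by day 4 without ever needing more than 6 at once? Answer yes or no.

The minimum achievable peak is 7; 6 < 7, so no feasible schedule stays within the cap.

no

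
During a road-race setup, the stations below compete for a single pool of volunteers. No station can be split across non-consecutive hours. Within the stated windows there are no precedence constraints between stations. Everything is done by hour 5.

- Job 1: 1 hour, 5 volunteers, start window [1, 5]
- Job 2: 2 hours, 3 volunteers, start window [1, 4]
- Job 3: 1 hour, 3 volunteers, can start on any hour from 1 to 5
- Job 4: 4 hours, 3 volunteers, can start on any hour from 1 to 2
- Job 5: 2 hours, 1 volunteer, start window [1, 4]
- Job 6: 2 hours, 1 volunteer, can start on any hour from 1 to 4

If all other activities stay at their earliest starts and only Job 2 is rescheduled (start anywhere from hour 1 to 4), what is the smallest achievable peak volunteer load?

Job 2@1: h1:16  h2:8  h3:3  h4:3  h5:0 → peak 16
Job 2@2: h1:13  h2:8  h3:6  h4:3  h5:0 → peak 13
Job 2@3: h1:13  h2:5  h3:6  h4:6  h5:0 → peak 13
Job 2@4: h1:13  h2:5  h3:3  h4:6  h5:3 → peak 13
Best is Job 2@2, peak 13.

13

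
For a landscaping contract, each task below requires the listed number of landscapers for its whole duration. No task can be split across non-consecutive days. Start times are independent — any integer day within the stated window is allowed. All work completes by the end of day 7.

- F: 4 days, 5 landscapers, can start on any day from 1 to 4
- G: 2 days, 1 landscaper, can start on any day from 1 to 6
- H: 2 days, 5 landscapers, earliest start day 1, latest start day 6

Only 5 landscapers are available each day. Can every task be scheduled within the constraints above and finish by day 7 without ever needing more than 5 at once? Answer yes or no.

The minimum achievable peak is 6; 5 < 6, so no feasible schedule stays within the cap.

no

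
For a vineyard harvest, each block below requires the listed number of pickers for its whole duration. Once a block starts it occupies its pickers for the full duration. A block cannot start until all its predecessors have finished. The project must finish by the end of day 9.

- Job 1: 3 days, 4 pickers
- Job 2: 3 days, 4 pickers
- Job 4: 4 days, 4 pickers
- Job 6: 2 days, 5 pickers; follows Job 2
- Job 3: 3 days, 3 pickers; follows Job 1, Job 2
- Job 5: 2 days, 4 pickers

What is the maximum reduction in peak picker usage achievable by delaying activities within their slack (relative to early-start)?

Early-start peak: d1:16  d2:16  d3:12  d4:12  d5:8  d6:3  d7:0  d8:0  d9:0 ⇒ 16.
Leveled (Job 1@1, Job 2@1, Job 4@4, Job 6@8, Job 3@6, Job 5@4): d1:8  d2:8  d3:8  d4:8  d5:8  d6:7  d7:7  d8:8  d9:5 ⇒ 8.
Reduction 16 − 8 = 8.

8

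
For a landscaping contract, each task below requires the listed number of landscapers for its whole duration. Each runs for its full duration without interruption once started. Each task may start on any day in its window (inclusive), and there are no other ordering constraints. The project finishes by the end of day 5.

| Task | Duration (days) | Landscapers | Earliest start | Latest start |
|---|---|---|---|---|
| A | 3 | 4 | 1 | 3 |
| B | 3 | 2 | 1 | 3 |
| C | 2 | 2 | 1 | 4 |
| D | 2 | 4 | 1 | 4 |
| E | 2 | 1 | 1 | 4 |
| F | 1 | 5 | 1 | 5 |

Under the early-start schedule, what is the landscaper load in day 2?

13

At early start, day 2 has: A, B, C, D, E.
Demand: 4 + 2 + 2 + 4 + 1 = 13.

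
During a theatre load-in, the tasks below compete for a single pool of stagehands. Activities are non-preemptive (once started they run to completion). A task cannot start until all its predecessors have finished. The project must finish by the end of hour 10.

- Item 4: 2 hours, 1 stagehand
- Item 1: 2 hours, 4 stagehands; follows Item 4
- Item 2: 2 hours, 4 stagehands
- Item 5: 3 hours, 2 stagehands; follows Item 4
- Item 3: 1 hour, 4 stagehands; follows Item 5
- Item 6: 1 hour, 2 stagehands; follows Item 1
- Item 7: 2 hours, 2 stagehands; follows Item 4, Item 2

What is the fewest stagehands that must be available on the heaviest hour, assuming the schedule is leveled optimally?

Early-start (Item 4@1, Item 1@3, Item 2@1, Item 5@3, Item 3@6, Item 6@5, Item 7@3) gives peak 8: h1:5  h2:5  h3:8  h4:8  h5:4  h6:4  h7:0  h8:0  h9:0  h10:0.
Shift Item 2→5, Item 5→7, Item 3→10, Item 6→7, Item 7→8.
Schedule Item 4@1, Item 1@3, Item 2@5, Item 5@7, Item 3@10, Item 6@7, Item 7@8: h1:1  h2:1  h3:4  h4:4  h5:4  h6:4  h7:4  h8:4  h9:4  h10:4 — peak 4.
Total stagehand-hours = 34 over 10 hours ⇒ peak ≥ ⌈34/10⌉ = 4, so 4 is optimal.

4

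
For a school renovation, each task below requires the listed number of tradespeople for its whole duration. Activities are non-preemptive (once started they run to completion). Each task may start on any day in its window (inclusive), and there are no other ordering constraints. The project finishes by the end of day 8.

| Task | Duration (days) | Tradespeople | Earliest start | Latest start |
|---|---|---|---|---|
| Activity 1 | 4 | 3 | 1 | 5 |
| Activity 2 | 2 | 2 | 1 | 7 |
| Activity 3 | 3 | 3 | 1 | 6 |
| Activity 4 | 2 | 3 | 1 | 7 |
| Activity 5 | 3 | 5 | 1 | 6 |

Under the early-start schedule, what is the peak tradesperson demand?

16

Early-start schedule: Activity 1@1, Activity 2@1, Activity 3@1, Activity 4@1, Activity 5@1.
Load per day: day 1: 16, day 2: 16, day 3: 11, day 4: 3, day 5: 0, day 6: 0, day 7: 0, day 8: 0.
Peak is 16.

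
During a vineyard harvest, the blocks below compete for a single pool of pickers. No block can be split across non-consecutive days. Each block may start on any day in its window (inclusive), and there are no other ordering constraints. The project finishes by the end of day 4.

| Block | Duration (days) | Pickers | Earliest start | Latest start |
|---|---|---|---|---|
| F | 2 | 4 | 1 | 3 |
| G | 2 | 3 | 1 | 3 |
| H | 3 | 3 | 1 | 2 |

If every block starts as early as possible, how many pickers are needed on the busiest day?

10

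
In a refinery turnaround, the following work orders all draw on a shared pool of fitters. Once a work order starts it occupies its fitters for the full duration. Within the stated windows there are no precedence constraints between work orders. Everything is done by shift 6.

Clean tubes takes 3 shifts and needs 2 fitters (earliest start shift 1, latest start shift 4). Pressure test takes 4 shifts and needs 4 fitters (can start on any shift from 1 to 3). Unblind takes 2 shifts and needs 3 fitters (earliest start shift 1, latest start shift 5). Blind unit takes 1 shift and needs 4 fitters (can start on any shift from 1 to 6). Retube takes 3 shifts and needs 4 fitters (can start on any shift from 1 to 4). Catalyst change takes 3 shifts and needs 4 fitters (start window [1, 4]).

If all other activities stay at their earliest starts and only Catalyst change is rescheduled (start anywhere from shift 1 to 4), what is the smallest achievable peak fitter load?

17

Catalyst change@1: s1:21  s2:17  s3:14  s4:4  s5:0  s6:0 → peak 21
Catalyst change@2: s1:17  s2:17  s3:14  s4:8  s5:0  s6:0 → peak 17
Catalyst change@3: s1:17  s2:13  s3:14  s4:8  s5:4  s6:0 → peak 17
Catalyst change@4: s1:17  s2:13  s3:10  s4:8  s5:4  s6:4 → peak 17
Best is Catalyst change@2, peak 17.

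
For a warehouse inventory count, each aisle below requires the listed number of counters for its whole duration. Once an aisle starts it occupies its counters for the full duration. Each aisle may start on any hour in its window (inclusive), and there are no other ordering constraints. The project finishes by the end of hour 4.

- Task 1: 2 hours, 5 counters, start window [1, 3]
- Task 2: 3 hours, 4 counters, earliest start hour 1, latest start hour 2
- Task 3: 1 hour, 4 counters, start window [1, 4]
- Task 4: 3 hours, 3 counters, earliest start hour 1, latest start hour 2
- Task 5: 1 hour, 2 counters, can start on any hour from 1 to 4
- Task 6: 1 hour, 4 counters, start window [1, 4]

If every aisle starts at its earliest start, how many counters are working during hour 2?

12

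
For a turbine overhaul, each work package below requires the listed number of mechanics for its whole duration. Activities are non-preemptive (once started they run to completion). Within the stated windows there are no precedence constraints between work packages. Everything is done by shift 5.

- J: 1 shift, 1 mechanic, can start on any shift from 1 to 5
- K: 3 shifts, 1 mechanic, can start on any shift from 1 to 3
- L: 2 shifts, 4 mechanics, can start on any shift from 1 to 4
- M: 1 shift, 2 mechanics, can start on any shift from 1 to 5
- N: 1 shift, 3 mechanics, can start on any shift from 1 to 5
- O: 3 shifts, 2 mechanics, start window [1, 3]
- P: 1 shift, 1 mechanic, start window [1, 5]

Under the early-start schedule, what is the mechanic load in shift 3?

At early start, shift 3 has: K, O.
Demand: 1 + 2 = 3.

3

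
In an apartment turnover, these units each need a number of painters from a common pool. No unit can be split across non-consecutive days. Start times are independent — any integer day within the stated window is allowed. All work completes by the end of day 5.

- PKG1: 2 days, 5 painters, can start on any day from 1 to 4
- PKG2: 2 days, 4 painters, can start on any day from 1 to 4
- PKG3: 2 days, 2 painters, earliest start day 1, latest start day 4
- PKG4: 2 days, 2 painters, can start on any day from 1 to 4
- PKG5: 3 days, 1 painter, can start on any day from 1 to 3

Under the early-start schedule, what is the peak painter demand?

Early-start schedule: PKG1@1, PKG2@1, PKG3@1, PKG4@1, PKG5@1.
Load per day: day 1: 14, day 2: 14, day 3: 1, day 4: 0, day 5: 0.
Peak is 14.

14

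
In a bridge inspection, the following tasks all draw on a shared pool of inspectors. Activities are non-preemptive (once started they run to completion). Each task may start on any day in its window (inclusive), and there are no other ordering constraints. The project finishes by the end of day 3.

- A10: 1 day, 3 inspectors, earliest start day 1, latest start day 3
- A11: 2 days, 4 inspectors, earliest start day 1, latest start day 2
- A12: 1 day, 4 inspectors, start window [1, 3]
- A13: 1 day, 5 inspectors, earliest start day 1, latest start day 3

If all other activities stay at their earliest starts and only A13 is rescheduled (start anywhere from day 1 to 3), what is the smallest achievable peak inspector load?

A13@1: d1:16  d2:4  d3:0 → peak 16
A13@2: d1:11  d2:9  d3:0 → peak 11
A13@3: d1:11  d2:4  d3:5 → peak 11
Best is A13@2, peak 11.

11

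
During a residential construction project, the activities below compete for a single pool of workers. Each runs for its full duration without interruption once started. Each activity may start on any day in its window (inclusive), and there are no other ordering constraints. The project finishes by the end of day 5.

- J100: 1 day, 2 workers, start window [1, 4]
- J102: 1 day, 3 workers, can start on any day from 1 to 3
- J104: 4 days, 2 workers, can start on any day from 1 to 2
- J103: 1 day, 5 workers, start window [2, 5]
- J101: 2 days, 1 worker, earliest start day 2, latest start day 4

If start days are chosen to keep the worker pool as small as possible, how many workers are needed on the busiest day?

5

Early-start (J100@1, J102@1, J104@1, J103@2, J101@2) gives peak 8: d1:7  d2:8  d3:3  d4:2  d5:0.
Shift J102→2, J103→5, J101→3.
Schedule J100@1, J102@2, J104@1, J103@5, J101@3: d1:4  d2:5  d3:3  d4:3  d5:5 — peak 5.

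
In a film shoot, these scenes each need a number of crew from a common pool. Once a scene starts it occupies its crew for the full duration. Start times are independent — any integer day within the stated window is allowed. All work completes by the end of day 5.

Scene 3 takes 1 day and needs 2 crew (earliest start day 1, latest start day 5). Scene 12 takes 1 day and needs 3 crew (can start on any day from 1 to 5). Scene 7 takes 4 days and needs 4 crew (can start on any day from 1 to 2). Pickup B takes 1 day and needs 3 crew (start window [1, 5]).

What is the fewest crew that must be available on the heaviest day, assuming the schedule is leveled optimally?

6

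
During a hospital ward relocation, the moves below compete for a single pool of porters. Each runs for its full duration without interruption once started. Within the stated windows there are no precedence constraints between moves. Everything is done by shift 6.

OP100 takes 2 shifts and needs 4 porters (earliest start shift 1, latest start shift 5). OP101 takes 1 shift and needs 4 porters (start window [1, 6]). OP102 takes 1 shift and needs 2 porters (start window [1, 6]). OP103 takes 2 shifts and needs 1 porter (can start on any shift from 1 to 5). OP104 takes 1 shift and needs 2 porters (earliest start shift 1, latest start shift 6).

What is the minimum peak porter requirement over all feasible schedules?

Early-start (OP100@1, OP101@1, OP102@1, OP103@1, OP104@1) gives peak 13: s1:13  s2:5  s3:0  s4:0  s5:0  s6:0.
Shift OP101→3, OP102→4, OP103→4, OP104→5.
Schedule OP100@1, OP101@3, OP102@4, OP103@4, OP104@5: s1:4  s2:4  s3:4  s4:3  s5:3  s6:0 — peak 4.

4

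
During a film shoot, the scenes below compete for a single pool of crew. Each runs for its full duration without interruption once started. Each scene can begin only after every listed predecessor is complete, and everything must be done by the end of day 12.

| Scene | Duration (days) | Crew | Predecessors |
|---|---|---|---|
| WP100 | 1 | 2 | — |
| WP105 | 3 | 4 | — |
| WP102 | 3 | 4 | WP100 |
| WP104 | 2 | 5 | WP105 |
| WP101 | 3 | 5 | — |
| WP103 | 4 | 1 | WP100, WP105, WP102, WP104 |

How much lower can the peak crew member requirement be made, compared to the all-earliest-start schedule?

7

Early-start peak: d1:11  d2:13  d3:13  d4:9  d5:5  d6:1  d7:1  d8:1  d9:1  d10:0  d11:0  d12:0 ⇒ 13.
Leveled (WP100@1, WP105@1, WP102@4, WP104@7, WP101@9, WP103@9): d1:6  d2:4  d3:4  d4:4  d5:4  d6:4  d7:5  d8:5  d9:6  d10:6  d11:6  d12:1 ⇒ 6.
Reduction 13 − 6 = 7.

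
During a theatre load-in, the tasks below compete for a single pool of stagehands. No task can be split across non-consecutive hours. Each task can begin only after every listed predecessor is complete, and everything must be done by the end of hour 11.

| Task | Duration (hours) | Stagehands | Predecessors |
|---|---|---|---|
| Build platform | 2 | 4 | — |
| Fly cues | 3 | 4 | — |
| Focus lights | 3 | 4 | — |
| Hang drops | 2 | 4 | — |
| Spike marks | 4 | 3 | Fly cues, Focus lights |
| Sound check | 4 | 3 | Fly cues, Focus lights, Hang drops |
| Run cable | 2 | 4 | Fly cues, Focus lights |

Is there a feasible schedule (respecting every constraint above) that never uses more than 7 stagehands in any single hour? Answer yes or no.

The minimum achievable peak is 8; 7 < 8, so no feasible schedule stays within the cap.

no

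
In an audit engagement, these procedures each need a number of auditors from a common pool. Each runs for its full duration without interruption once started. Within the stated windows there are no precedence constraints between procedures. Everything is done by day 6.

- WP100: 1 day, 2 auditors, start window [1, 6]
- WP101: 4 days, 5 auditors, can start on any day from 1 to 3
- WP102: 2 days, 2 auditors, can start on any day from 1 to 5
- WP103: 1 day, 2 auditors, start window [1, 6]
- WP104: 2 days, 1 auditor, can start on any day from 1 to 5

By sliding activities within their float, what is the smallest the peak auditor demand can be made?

5

Early-start (WP100@1, WP101@1, WP102@1, WP103@1, WP104@1) gives peak 12: d1:12  d2:8  d3:5  d4:5  d5:0  d6:0.
Shift WP101→3, WP103→2.
Schedule WP100@1, WP101@3, WP102@1, WP103@2, WP104@1: d1:5  d2:5  d3:5  d4:5  d5:5  d6:5 — peak 5.
Total auditor-days = 30 over 6 days ⇒ peak ≥ ⌈30/6⌉ = 5, so 5 is optimal.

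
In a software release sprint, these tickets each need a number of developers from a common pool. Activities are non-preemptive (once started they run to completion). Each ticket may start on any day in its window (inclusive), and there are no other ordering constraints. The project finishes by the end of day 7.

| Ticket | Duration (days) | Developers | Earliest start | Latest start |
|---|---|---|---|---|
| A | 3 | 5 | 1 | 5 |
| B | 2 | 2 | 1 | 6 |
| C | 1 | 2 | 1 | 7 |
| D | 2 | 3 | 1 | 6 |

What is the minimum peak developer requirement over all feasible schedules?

5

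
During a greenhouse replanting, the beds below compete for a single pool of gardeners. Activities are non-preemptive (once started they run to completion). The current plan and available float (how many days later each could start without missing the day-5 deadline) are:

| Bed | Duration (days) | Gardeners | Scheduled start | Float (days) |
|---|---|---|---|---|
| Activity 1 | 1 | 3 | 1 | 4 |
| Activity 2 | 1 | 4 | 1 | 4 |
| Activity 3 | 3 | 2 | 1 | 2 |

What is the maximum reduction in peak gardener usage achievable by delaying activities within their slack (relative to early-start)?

Early-start peak: d1:9  d2:2  d3:2  d4:0  d5:0 ⇒ 9.
Leveled (Activity 1@1, Activity 2@2, Activity 3@3): d1:3  d2:4  d3:2  d4:2  d5:2 ⇒ 4.
Reduction 9 − 4 = 5.

5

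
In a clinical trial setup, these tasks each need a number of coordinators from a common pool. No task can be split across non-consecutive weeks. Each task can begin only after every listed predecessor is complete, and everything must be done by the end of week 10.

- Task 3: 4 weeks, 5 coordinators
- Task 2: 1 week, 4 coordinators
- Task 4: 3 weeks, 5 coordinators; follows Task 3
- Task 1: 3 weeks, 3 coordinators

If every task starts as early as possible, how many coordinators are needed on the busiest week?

Early-start schedule: Task 3@1, Task 2@1, Task 4@5, Task 1@1.
Load per week: week 1: 12, week 2: 8, week 3: 8, week 4: 5, week 5: 5, week 6: 5, week 7: 5, week 8: 0, week 9: 0, week 10: 0.
Peak is 12.

12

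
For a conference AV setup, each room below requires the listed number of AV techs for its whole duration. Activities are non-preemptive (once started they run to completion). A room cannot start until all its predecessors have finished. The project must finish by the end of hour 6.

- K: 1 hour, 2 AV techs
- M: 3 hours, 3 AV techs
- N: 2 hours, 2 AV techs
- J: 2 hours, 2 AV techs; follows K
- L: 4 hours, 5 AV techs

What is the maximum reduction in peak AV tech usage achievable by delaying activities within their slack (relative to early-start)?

Early-start peak: h1:12  h2:12  h3:10  h4:5  h5:0  h6:0 ⇒ 12.
Leveled (K@1, M@1, N@1, J@4, L@3): h1:7  h2:5  h3:8  h4:7  h5:7  h6:5 ⇒ 8.
Reduction 12 − 8 = 4.

4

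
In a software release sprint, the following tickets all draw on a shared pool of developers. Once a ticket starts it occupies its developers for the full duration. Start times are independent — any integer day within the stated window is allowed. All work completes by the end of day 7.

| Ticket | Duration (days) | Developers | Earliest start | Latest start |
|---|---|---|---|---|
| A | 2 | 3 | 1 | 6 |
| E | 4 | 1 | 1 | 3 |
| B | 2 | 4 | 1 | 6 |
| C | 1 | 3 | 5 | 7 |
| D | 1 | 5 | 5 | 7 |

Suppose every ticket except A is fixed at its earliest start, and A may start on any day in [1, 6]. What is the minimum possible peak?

A@1: d1:8  d2:8  d3:1  d4:1  d5:8  d6:0  d7:0 → peak 8
A@2: d1:5  d2:8  d3:4  d4:1  d5:8  d6:0  d7:0 → peak 8
A@3: d1:5  d2:5  d3:4  d4:4  d5:8  d6:0  d7:0 → peak 8
A@4: d1:5  d2:5  d3:1  d4:4  d5:11  d6:0  d7:0 → peak 11
A@5: d1:5  d2:5  d3:1  d4:1  d5:11  d6:3  d7:0 → peak 11
A@6: d1:5  d2:5  d3:1  d4:1  d5:8  d6:3  d7:3 → peak 8
Best is A@1, peak 8.

8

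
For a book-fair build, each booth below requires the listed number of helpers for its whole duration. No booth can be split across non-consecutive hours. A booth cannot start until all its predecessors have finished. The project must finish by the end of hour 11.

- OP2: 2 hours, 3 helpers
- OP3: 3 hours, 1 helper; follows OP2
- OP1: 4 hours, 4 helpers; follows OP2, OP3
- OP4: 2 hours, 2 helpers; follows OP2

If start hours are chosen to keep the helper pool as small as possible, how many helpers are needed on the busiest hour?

Schedule OP2@1, OP3@3, OP1@6, OP4@3: h1:3  h2:3  h3:3  h4:3  h5:1  h6:4  h7:4  h8:4  h9:4  h10:0  h11:0 — peak 4.

4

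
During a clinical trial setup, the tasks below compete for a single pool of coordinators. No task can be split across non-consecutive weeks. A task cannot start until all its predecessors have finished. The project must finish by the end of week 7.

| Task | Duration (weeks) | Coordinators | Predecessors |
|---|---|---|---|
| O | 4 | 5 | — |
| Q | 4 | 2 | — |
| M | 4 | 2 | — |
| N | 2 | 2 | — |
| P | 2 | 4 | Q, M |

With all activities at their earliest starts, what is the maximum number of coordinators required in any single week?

Early-start schedule: O@1, Q@1, M@1, N@1, P@5.
Load per week: week 1: 11, week 2: 11, week 3: 9, week 4: 9, week 5: 4, week 6: 4, week 7: 0.
Peak is 11.

11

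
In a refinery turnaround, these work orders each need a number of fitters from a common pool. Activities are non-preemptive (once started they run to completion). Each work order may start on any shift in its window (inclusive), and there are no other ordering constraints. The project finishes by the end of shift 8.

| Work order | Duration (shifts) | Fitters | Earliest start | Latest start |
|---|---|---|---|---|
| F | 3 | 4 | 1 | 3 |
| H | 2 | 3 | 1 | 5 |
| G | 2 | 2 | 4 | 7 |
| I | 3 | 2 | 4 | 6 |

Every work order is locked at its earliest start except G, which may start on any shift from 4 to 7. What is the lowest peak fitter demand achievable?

G@4: s1:7  s2:7  s3:4  s4:4  s5:4  s6:2  s7:0  s8:0 → peak 7
G@5: s1:7  s2:7  s3:4  s4:2  s5:4  s6:4  s7:0  s8:0 → peak 7
G@6: s1:7  s2:7  s3:4  s4:2  s5:2  s6:4  s7:2  s8:0 → peak 7
G@7: s1:7  s2:7  s3:4  s4:2  s5:2  s6:2  s7:2  s8:2 → peak 7
Best is G@4, peak 7.

7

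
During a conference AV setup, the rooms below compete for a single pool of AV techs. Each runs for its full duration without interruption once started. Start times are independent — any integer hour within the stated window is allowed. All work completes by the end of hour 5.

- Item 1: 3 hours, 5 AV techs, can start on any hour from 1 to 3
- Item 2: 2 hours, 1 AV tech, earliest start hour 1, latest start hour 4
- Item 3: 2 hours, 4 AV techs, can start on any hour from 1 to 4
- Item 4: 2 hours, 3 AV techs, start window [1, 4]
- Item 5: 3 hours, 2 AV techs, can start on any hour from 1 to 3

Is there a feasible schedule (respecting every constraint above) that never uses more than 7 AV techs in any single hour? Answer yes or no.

no

Total AV tech-hours = 37; over 5 hours the average is 37/5 > 7, so some hour must exceed 7.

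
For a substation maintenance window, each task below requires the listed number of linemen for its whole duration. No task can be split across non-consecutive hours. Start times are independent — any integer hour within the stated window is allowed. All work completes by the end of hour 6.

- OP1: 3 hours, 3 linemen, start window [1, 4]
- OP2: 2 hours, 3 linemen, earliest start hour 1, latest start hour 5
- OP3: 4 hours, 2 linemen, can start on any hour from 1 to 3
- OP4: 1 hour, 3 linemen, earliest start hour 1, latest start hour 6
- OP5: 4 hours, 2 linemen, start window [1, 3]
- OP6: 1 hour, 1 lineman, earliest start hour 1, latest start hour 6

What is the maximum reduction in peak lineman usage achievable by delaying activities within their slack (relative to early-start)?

Early-start peak: h1:14  h2:10  h3:7  h4:4  h5:0  h6:0 ⇒ 14.
Leveled (OP1@1, OP2@1, OP3@3, OP4@4, OP5@3, OP6@1): h1:7  h2:6  h3:7  h4:7  h5:4  h6:4 ⇒ 7.
Reduction 14 − 7 = 7.

7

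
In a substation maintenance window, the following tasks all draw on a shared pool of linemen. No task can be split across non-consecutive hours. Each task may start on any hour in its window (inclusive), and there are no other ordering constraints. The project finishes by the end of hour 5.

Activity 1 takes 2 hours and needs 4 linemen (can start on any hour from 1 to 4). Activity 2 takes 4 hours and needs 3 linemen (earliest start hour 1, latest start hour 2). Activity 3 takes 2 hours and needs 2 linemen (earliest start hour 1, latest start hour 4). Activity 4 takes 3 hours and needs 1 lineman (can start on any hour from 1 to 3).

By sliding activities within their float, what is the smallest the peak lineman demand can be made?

Early-start (Activity 1@1, Activity 2@1, Activity 3@1, Activity 4@1) gives peak 10: h1:10  h2:10  h3:4  h4:3  h5:0.
Shift Activity 3→3, Activity 4→3.
Schedule Activity 1@1, Activity 2@1, Activity 3@3, Activity 4@3: h1:7  h2:7  h3:6  h4:6  h5:1 — peak 7.

7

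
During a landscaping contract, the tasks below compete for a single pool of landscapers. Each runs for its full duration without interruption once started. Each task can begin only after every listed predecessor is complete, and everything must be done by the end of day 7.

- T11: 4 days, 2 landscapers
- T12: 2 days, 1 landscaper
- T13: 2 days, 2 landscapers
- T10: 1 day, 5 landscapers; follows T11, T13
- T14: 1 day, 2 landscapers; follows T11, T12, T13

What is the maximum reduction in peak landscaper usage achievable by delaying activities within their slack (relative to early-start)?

2

Early-start peak: d1:5  d2:5  d3:2  d4:2  d5:7  d6:0  d7:0 ⇒ 7.
Leveled (T11@1, T12@1, T13@1, T10@5, T14@6): d1:5  d2:5  d3:2  d4:2  d5:5  d6:2  d7:0 ⇒ 5.
Reduction 7 − 5 = 2.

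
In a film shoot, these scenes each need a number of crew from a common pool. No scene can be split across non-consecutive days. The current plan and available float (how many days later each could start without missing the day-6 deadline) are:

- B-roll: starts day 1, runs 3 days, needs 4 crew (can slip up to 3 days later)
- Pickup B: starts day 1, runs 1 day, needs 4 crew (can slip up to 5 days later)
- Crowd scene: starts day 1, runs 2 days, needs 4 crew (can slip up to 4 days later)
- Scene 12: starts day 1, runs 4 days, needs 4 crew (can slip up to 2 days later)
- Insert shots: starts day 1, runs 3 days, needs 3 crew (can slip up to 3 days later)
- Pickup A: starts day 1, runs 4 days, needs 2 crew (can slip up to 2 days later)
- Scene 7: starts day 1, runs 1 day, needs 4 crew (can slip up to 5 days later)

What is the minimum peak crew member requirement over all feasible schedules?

Early-start (B-roll@1, Pickup B@1, Crowd scene@1, Scene 12@1, Insert shots@1, Pickup A@1, Scene 7@1) gives peak 25: d1:25  d2:17  d3:13  d4:6  d5:0  d6:0.
Shift Crowd scene→5, Scene 12→2, Insert shots→4, Scene 7→6.
Schedule B-roll@1, Pickup B@1, Crowd scene@5, Scene 12@2, Insert shots@4, Pickup A@1, Scene 7@6: d1:10  d2:10  d3:10  d4:9  d5:11  d6:11 — peak 11.
Total crew member-days = 61 over 6 days ⇒ peak ≥ ⌈61/6⌉ = 11, so 11 is optimal.

11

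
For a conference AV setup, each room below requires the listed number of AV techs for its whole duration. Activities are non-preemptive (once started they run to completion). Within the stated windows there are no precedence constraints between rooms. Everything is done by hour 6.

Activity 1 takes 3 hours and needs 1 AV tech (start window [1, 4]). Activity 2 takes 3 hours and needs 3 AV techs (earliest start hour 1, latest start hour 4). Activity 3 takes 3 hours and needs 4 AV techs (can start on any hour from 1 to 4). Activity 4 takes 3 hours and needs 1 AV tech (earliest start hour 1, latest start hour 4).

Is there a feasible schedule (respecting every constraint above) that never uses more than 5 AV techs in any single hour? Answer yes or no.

yes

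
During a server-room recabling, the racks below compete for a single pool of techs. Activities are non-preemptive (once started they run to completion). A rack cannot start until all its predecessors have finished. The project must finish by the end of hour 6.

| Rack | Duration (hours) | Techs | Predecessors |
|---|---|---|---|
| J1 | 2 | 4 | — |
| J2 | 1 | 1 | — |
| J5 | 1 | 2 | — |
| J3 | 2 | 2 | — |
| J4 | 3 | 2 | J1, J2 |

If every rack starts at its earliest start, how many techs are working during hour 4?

At early start, hour 4 has: J4.
Demand: 2 = 2.

2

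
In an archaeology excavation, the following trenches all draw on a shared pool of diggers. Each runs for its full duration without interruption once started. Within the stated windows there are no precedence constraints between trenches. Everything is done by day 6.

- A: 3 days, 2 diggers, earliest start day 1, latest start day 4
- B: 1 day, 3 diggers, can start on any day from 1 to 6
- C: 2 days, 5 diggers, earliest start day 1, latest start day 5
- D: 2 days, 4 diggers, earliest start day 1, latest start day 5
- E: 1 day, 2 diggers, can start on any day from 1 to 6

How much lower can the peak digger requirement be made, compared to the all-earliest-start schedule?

Early-start peak: d1:16  d2:11  d3:2  d4:0  d5:0  d6:0 ⇒ 16.
Leveled (A@1, B@1, C@4, D@2, E@6): d1:5  d2:6  d3:6  d4:5  d5:5  d6:2 ⇒ 6.
Reduction 16 − 6 = 10.

10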